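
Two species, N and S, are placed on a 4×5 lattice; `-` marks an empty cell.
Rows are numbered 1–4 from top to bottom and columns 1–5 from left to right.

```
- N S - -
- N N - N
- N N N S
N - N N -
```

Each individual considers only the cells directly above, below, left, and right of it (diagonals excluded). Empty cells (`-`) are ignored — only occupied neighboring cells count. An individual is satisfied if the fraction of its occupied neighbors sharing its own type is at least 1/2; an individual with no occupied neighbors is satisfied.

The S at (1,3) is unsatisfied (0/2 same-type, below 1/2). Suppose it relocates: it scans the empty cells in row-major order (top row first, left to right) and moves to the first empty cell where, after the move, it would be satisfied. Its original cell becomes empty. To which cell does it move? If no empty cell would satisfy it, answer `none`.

Vacating (1,3). Empty cells in order:
  (1,1): 0/1 same-type → still unsatisfied.
  (1,4): 0/0 same-type → satisfied — stop here.

(1,4)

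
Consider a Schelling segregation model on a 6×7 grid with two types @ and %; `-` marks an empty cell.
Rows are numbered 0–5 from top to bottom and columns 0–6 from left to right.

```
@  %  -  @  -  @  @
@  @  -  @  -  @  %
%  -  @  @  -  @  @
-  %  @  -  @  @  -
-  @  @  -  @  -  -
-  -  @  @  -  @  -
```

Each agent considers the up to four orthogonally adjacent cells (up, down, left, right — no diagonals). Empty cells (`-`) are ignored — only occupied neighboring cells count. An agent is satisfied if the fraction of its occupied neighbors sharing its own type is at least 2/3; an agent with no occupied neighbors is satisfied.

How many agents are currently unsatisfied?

9

Row 0: (0,0)@ 1/2 not · (0,1)% 0/2 not · (0,3)@ 1/1 satisfied · (0,5)@ 2/2 satisfied · (0,6)@ 1/2 not
Row 1: (1,0)@ 2/3 satisfied · (1,1)@ 1/2 not · (1,3)@ 2/2 satisfied · (1,5)@ 2/3 satisfied · (1,6)% 0/3 not
Row 2: (2,0)% 0/1 not · (2,2)@ 2/2 satisfied · (2,3)@ 2/2 satisfied · (2,5)@ 3/3 satisfied · (2,6)@ 1/2 not
Row 3: (3,1)% 0/2 not · (3,2)@ 2/3 satisfied · (3,4)@ 2/2 satisfied · (3,5)@ 2/2 satisfied
Row 4: (4,1)@ 1/2 not · (4,2)@ 3/3 satisfied · (4,4)@ 1/1 satisfied
Row 5: (5,2)@ 2/2 satisfied · (5,3)@ 1/1 satisfied · (5,5)@ 0/0 satisfied
Unsatisfied: (0,0), (0,1), (0,6), (1,1), (1,6), (2,0), (2,6), (3,1), (4,1) — 9 in total.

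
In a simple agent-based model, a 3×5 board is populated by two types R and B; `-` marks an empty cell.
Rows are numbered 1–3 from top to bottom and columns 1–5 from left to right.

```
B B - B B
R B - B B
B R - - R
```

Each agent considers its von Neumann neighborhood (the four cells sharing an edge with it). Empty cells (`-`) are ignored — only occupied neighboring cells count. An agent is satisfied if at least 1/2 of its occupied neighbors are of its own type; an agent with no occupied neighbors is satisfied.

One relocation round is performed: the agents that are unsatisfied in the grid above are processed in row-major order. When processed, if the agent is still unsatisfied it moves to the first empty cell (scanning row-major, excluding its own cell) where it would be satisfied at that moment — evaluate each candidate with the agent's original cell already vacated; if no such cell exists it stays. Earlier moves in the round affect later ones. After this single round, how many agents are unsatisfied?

Initially unsatisfied (in order): (2,1), (2,2), (3,1), (3,2), (3,5).
  (2,1) → (3,3).
  (2,2): now satisfied by earlier moves; stays.
  (3,1) → (1,3).
  (3,2): now satisfied by earlier moves; stays.
  (3,5) → (3,1).
Resulting grid:
B B B B B
- B - B B
R R R - -
All satisfied now.

0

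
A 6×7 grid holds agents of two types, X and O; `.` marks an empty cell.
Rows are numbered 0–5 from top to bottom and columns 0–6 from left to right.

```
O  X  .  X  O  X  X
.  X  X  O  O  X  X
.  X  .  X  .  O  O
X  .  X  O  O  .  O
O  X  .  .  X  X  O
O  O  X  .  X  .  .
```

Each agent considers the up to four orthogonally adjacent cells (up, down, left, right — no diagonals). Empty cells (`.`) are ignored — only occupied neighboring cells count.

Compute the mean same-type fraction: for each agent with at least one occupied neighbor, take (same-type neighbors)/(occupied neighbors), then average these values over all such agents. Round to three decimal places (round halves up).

0.481

(0,0)O 0/1
(0,1)X 1/2
(0,3)X 0/2
(0,4)O 1/3
(0,5)X 2/3
(0,6)X 2/2
(1,1)X 3/3
(1,2)X 1/2
(1,3)O 1/4
(1,4)O 2/3
(1,5)X 2/4
(1,6)X 2/3
(2,1)X 1/1
(2,3)X 0/2
(2,5)O 1/2
(2,6)O 2/3
(3,0)X 0/1
(3,2)X 0/1
(3,3)O 1/3
(3,4)O 1/2
(3,6)O 2/2
(4,0)O 1/3
(4,1)X 0/2
(4,4)X 2/3
(4,5)X 1/2
(4,6)O 1/2
(5,0)O 2/2
(5,1)O 1/3
(5,2)X 0/1
(5,4)X 1/1
Sum over 30 agents: 0/1 + 1/2 + 0/2 + 1/3 + 2/3 + 2/2 + 3/3 + 1/2 + 1/4 + 2/3 + 2/4 + 2/3 + 1/1 + 0/2 + 1/2 + 2/3 + 0/1 + 0/1 + 1/3 + 1/2 + 2/2 + 1/3 + 0/2 + 2/3 + 1/2 + 1/2 + 2/2 + 1/3 + 0/1 + 1/1 = 173/12; mean = 173/12 ÷ 30 = 173/360 = 0.480555… → 0.481.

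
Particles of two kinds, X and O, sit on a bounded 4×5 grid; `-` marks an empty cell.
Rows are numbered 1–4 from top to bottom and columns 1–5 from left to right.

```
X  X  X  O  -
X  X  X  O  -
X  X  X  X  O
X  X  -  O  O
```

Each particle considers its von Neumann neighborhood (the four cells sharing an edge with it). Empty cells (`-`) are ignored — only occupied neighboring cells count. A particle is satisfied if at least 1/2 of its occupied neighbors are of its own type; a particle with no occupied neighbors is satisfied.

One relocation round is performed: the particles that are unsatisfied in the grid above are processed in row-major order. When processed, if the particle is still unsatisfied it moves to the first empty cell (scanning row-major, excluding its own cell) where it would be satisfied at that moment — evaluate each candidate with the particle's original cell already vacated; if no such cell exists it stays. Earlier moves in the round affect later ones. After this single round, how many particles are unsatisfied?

1

Initially unsatisfied (in order): (2,4), (3,4).
  (2,4) → (1,5).
  (3,4) → (2,4).
Resulting grid:
X X X O O
X X X X -
X X X - O
X X - O O
Unsatisfied now: (1,4).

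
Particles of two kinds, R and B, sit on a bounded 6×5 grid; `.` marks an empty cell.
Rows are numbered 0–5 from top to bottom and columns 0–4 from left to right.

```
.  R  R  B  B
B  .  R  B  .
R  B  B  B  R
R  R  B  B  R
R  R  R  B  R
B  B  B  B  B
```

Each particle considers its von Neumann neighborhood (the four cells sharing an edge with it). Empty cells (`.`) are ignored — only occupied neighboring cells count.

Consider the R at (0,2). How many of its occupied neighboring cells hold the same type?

Occupied neighbors of (0,2): (1,2)=R, (0,1)=R, (0,3)=B.
Same type (R): 2 of 3.

2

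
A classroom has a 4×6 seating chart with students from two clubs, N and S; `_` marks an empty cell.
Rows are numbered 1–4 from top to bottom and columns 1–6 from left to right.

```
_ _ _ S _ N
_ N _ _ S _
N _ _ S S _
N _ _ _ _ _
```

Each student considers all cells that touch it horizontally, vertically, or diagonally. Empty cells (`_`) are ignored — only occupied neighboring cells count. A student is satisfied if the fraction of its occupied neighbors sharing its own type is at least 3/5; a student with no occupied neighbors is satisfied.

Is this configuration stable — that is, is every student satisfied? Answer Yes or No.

Row 1: (1,4)S 1/1 satisfied · (1,6)N 0/1 not
Row 2: (2,2)N 1/1 satisfied · (2,5)S 3/4 satisfied
Row 3: (3,1)N 2/2 satisfied · (3,4)S 2/2 satisfied · (3,5)S 2/2 satisfied
Row 4: (4,1)N 1/1 satisfied
For instance (1,6) has only 0/1 same-type neighbors, below 3/5.

No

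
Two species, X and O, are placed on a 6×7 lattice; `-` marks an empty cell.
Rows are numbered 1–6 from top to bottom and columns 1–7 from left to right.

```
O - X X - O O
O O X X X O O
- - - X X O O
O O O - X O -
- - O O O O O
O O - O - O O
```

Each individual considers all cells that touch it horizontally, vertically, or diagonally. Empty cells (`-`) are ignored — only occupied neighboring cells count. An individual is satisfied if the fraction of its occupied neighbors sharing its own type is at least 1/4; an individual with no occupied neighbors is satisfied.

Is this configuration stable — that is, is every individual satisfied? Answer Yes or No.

Row 1: (1,1)O 2/2 ok · (1,3)X 3/4 ok · (1,4)X 4/4 ok · (1,6)O 3/4 ok · (1,7)O 3/3 ok
Row 2: (2,1)O 2/2 ok · (2,2)O 2/4 ok · (2,3)X 4/5 ok · (2,4)X 6/6 ok · (2,5)X 4/7 ok · (2,6)O 5/7 ok · (2,7)O 5/5 ok
Row 3: (3,4)X 5/6 ok · (3,5)X 4/7 ok · (3,6)O 4/7 ok · (3,7)O 4/4 ok
Row 4: (4,1)O 1/1 ok · (4,2)O 3/3 ok · (4,3)O 3/4 ok · (4,5)X 2/7 ok · (4,6)O 5/7 ok
Row 5: (5,3)O 5/5 ok · (5,4)O 4/5 ok · (5,5)O 5/6 ok · (5,6)O 5/6 ok · (5,7)O 4/4 ok
Row 6: (6,1)O 1/1 ok · (6,2)O 2/2 ok · (6,4)O 3/3 ok · (6,6)O 4/4 ok · (6,7)O 3/3 ok
All meet the threshold, so the configuration is stable.

Yes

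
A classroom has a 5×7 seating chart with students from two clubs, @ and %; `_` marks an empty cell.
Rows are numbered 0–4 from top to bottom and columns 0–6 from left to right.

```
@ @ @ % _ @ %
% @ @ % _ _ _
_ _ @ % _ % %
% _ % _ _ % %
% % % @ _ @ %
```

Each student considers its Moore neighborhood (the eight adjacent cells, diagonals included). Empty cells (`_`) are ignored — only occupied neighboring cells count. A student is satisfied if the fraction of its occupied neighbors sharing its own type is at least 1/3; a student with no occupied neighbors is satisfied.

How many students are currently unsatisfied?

5

Row 0: (0,0)@ 2/3 satisfied · (0,1)@ 4/5 satisfied · (0,2)@ 3/5 satisfied · (0,3)% 1/3 satisfied · (0,5)@ 0/1 not · (0,6)% 0/1 not
Row 1: (1,0)% 0/3 not · (1,1)@ 5/6 satisfied · (1,2)@ 4/7 satisfied · (1,3)% 2/5 satisfied
Row 2: (2,2)@ 2/5 satisfied · (2,3)% 2/4 satisfied · (2,5)% 3/3 satisfied · (2,6)% 3/3 satisfied
Row 3: (3,0)% 2/2 satisfied · (3,2)% 3/5 satisfied · (3,5)% 4/5 satisfied · (3,6)% 4/5 satisfied
Row 4: (4,0)% 2/2 satisfied · (4,1)% 4/4 satisfied · (4,2)% 2/3 satisfied · (4,3)@ 0/2 not · (4,5)@ 0/3 not · (4,6)% 2/3 satisfied
Unsatisfied: (0,5), (0,6), (1,0), (4,3), (4,5) — 5 in total.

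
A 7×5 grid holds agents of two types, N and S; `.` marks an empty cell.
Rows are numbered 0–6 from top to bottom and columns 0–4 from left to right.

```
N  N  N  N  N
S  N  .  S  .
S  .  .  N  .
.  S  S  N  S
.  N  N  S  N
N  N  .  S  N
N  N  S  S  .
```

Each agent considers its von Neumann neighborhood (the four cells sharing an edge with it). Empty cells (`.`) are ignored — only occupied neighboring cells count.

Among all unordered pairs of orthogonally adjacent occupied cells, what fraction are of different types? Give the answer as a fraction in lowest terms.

7/16

Scan each occupied cell's neighbors to the right and below so each pair is counted once.
From row 0: 2 unlike of 7 pairs (running 2/7).
From row 1: 2 unlike of 3 pairs (running 4/10).
From row 2: 0 unlike of 1 pairs (running 4/11).
From row 3: 6 unlike of 7 pairs (running 10/18).
From row 4: 2 unlike of 6 pairs (running 12/24).
From row 5: 1 unlike of 5 pairs (running 13/29).
From row 6: 1 unlike of 3 pairs (running 14/32).
Total adjacent occupied pairs: 32; unlike-type pairs: 14.
14/32 reduces to 7/16.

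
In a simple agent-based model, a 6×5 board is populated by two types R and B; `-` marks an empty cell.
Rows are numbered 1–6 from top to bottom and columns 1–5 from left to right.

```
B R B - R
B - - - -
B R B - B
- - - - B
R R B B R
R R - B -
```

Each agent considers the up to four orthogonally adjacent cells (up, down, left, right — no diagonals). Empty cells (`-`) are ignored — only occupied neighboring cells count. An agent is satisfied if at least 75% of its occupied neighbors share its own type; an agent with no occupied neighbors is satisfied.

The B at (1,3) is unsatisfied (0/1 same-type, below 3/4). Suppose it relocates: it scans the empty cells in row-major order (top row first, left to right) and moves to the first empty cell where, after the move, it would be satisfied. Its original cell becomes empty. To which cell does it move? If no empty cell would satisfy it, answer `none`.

(2,3)

Vacating (1,3). Empty cells in order:
  (1,4): 0/1 same-type → still unsatisfied.
  (2,2): 1/3 same-type → still unsatisfied.
  (2,3): 1/1 same-type → satisfied — stop here.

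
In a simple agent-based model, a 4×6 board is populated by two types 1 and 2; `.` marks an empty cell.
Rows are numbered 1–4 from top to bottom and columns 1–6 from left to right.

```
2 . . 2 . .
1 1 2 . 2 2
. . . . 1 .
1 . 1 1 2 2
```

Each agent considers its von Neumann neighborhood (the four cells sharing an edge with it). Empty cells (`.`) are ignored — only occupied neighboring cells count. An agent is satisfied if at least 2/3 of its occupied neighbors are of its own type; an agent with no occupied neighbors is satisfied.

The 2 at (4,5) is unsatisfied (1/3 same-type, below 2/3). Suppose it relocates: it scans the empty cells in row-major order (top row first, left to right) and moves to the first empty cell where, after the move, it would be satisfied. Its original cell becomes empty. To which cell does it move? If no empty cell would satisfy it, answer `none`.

Vacating (4,5). Empty cells in order:
  (1,2): 1/2 same-type → still unsatisfied.
  (1,3): 2/2 same-type → satisfied — stop here.

(1,3)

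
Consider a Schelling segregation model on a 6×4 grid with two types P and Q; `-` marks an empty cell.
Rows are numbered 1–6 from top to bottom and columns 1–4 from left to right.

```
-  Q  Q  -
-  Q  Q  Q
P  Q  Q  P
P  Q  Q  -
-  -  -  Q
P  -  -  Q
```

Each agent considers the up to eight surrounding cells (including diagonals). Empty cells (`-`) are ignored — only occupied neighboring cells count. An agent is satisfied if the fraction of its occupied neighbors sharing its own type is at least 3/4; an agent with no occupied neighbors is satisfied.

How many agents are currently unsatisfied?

5

(1,2)Q 3/3 ok
(1,3)Q 4/4 ok
(2,2)Q 5/6 ok
(2,3)Q 6/7 ok
(2,4)Q 3/4 ok
(3,1)P 1/4 unhappy
(3,2)Q 5/7 unhappy
(3,3)Q 6/7 ok
(3,4)P 0/4 unhappy
(4,1)P 1/3 unhappy
(4,2)Q 3/5 unhappy
(4,3)Q 4/5 ok
(5,4)Q 2/2 ok
(6,1)P 0/0 ok
(6,4)Q 1/1 ok
Unsatisfied: (3,1), (3,2), (3,4), (4,1), (4,2) — 5 in total.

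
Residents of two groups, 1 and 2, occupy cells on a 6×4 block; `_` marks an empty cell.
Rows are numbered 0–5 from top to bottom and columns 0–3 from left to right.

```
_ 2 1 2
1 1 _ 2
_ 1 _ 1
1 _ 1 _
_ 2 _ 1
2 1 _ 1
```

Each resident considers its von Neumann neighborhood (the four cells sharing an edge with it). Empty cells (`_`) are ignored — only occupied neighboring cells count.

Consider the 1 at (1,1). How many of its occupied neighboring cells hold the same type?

Occupied neighbors of (1,1): (0,1)=2, (2,1)=1, (1,0)=1.
Same type (1): 2 of 3.

2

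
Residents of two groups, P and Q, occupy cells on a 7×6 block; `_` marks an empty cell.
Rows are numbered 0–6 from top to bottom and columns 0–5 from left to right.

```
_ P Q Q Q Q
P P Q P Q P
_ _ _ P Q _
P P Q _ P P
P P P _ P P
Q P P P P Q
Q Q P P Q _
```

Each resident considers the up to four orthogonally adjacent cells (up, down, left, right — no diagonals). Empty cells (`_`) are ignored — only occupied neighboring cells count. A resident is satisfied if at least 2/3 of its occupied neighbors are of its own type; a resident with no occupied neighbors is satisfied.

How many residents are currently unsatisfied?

Row 0: (0,1)P 1/2 unhappy · (0,2)Q 2/3 ok · (0,3)Q 2/3 ok · (0,4)Q 3/3 ok · (0,5)Q 1/2 unhappy
Row 1: (1,0)P 1/1 ok · (1,1)P 2/3 ok · (1,2)Q 1/3 unhappy · (1,3)P 1/4 unhappy · (1,4)Q 2/4 unhappy · (1,5)P 0/2 unhappy
Row 2: (2,3)P 1/2 unhappy · (2,4)Q 1/3 unhappy
Row 3: (3,0)P 2/2 ok · (3,1)P 2/3 ok · (3,2)Q 0/2 unhappy · (3,4)P 2/3 ok · (3,5)P 2/2 ok
Row 4: (4,0)P 2/3 ok · (4,1)P 4/4 ok · (4,2)P 2/3 ok · (4,4)P 3/3 ok · (4,5)P 2/3 ok
Row 5: (5,0)Q 1/3 unhappy · (5,1)P 2/4 unhappy · (5,2)P 4/4 ok · (5,3)P 3/3 ok · (5,4)P 2/4 unhappy · (5,5)Q 0/2 unhappy
Row 6: (6,0)Q 2/2 ok · (6,1)Q 1/3 unhappy · (6,2)P 2/3 ok · (6,3)P 2/3 ok · (6,4)Q 0/2 unhappy
Unsatisfied: (0,1), (0,5), (1,2), (1,3), (1,4), (1,5), (2,3), (2,4), (3,2), (5,0), (5,1), (5,4), (5,5), (6,1), (6,4) — 15 in total.

15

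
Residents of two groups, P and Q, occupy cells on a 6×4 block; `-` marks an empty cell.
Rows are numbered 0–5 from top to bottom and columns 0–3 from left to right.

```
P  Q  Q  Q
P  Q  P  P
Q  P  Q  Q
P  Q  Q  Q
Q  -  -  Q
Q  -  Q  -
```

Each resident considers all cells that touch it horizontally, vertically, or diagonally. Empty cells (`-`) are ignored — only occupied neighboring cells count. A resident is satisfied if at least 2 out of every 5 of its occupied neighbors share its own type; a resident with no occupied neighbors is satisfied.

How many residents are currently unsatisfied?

(0,0)P 1/3 not
(0,1)Q 2/5 satisfied
(0,2)Q 3/5 satisfied
(0,3)Q 1/3 not
(1,0)P 2/5 satisfied
(1,1)Q 4/8 satisfied
(1,2)P 2/8 not
(1,3)P 1/5 not
(2,0)Q 2/5 satisfied
(2,1)P 3/8 not
(2,2)Q 5/8 satisfied
(2,3)Q 3/5 satisfied
(3,0)P 1/4 not
(3,1)Q 4/6 satisfied
(3,2)Q 5/6 satisfied
(3,3)Q 4/4 satisfied
(4,0)Q 2/3 satisfied
(4,3)Q 3/3 satisfied
(5,0)Q 1/1 satisfied
(5,2)Q 1/1 satisfied
Unsatisfied: (0,0), (0,3), (1,2), (1,3), (2,1), (3,0) — 6 in total.

6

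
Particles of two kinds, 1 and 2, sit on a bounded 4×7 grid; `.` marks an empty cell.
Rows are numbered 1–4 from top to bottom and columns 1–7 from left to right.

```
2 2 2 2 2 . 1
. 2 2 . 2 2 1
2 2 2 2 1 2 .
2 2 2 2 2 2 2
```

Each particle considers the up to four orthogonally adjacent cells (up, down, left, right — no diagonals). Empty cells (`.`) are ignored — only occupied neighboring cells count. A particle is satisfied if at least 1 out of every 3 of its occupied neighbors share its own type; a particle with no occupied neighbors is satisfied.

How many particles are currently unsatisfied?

1

Row 1: (1,1)2 1/1 ✓ · (1,2)2 3/3 ✓ · (1,3)2 3/3 ✓ · (1,4)2 2/2 ✓ · (1,5)2 2/2 ✓ · (1,7)1 1/1 ✓
Row 2: (2,2)2 3/3 ✓ · (2,3)2 3/3 ✓ · (2,5)2 2/3 ✓ · (2,6)2 2/3 ✓ · (2,7)1 1/2 ✓
Row 3: (3,1)2 2/2 ✓ · (3,2)2 4/4 ✓ · (3,3)2 4/4 ✓ · (3,4)2 2/3 ✓ · (3,5)1 0/4 ✗ · (3,6)2 2/3 ✓
Row 4: (4,1)2 2/2 ✓ · (4,2)2 3/3 ✓ · (4,3)2 3/3 ✓ · (4,4)2 3/3 ✓ · (4,5)2 2/3 ✓ · (4,6)2 3/3 ✓ · (4,7)2 1/1 ✓
Unsatisfied: (3,5) — 1 in total.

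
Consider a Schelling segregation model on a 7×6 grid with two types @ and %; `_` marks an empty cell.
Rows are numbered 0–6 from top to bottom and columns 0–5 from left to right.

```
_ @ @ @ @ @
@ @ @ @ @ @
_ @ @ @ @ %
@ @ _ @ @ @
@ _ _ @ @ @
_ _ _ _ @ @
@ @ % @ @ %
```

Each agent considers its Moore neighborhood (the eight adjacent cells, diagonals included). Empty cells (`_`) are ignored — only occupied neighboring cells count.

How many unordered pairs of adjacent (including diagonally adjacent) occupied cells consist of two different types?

Scan each occupied cell's neighbors to the right and below (and the two forward diagonals) so each pair is counted once.
Row 0: @(0,1)–@(0,2)= @(0,1)–@(1,1)= @(0,1)–@(1,2)= @(0,1)–@(1,0)= @(0,2)–@(0,3)= @(0,2)–@(1,2)= @(0,2)–@(1,3)= @(0,2)–@(1,1)= @(0,3)–@(0,4)= @(0,3)–@(1,3)= @(0,3)–@(1,4)= @(0,3)–@(1,2)= @(0,4)–@(0,5)= @(0,4)–@(1,4)= @(0,4)–@(1,5)= @(0,4)–@(1,3)= @(0,5)–@(1,5)= @(0,5)–@(1,4)=  → 0/18 unlike.
Row 1: @(1,0)–@(1,1)= @(1,0)–@(2,1)= @(1,1)–@(1,2)= @(1,1)–@(2,1)= @(1,1)–@(2,2)= @(1,2)–@(1,3)= @(1,2)–@(2,2)= @(1,2)–@(2,3)= @(1,2)–@(2,1)= @(1,3)–@(1,4)= @(1,3)–@(2,3)= @(1,3)–@(2,4)= @(1,3)–@(2,2)= @(1,4)–@(1,5)= @(1,4)–@(2,4)= @(1,4)–%(2,5)≠ @(1,4)–@(2,3)= @(1,5)–%(2,5)≠ @(1,5)–@(2,4)=  → 2/19 unlike.
Row 2: @(2,1)–@(2,2)= @(2,1)–@(3,1)= @(2,1)–@(3,0)= @(2,2)–@(2,3)= @(2,2)–@(3,3)= @(2,2)–@(3,1)= @(2,3)–@(2,4)= @(2,3)–@(3,3)= @(2,3)–@(3,4)= @(2,4)–%(2,5)≠ @(2,4)–@(3,4)= @(2,4)–@(3,5)= @(2,4)–@(3,3)= %(2,5)–@(3,5)≠ %(2,5)–@(3,4)≠  → 3/15 unlike.
Row 3: @(3,0)–@(3,1)= @(3,0)–@(4,0)= @(3,1)–@(4,0)= @(3,3)–@(3,4)= @(3,3)–@(4,3)= @(3,3)–@(4,4)= @(3,4)–@(3,5)= @(3,4)–@(4,4)= @(3,4)–@(4,5)= @(3,4)–@(4,3)= @(3,5)–@(4,5)= @(3,5)–@(4,4)=  → 0/12 unlike.
Row 4: @(4,3)–@(4,4)= @(4,3)–@(5,4)= @(4,4)–@(4,5)= @(4,4)–@(5,4)= @(4,4)–@(5,5)= @(4,5)–@(5,5)= @(4,5)–@(5,4)=  → 0/7 unlike.
Row 5: @(5,4)–@(5,5)= @(5,4)–@(6,4)= @(5,4)–%(6,5)≠ @(5,4)–@(6,3)= @(5,5)–%(6,5)≠ @(5,5)–@(6,4)=  → 2/6 unlike.
Row 6: @(6,0)–@(6,1)= @(6,1)–%(6,2)≠ %(6,2)–@(6,3)≠ @(6,3)–@(6,4)= @(6,4)–%(6,5)≠  → 3/5 unlike.
Total adjacent occupied pairs: 82; unlike-type pairs: 10.

10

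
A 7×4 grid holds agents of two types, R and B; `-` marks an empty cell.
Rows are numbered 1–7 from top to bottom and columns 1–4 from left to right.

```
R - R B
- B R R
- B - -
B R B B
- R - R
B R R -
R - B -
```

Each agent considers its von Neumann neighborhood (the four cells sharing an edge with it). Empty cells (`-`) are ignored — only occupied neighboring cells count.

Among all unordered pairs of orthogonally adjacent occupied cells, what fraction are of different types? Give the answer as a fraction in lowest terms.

10/17

Scan each occupied cell's neighbors to the right and below so each pair is counted once.
Row 1: R(1,3)–B(1,4)≠ R(1,3)–R(2,3)= B(1,4)–R(2,4)≠  → 2/3 unlike.
Row 2: B(2,2)–R(2,3)≠ B(2,2)–B(3,2)= R(2,3)–R(2,4)=  → 1/3 unlike.
Row 3: B(3,2)–R(4,2)≠  → 1/1 unlike.
Row 4: B(4,1)–R(4,2)≠ R(4,2)–B(4,3)≠ R(4,2)–R(5,2)= B(4,3)–B(4,4)= B(4,4)–R(5,4)≠  → 3/5 unlike.
Row 5: R(5,2)–R(6,2)=  → 0/1 unlike.
Row 6: B(6,1)–R(6,2)≠ B(6,1)–R(7,1)≠ R(6,2)–R(6,3)= R(6,3)–B(7,3)≠  → 3/4 unlike.
Total adjacent occupied pairs: 17; unlike-type pairs: 10.
10/17 is already in lowest terms.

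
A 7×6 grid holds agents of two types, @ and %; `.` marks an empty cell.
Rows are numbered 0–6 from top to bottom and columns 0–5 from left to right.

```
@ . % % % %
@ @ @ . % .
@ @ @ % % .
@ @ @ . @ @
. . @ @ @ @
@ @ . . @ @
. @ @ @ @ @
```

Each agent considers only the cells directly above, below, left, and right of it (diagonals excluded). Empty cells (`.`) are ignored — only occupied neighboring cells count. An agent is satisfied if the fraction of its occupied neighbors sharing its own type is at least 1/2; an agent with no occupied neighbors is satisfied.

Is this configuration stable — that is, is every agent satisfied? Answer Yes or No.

Row 0: (0,0)@ 1/1 ✓ · (0,2)% 1/2 ✓ · (0,3)% 2/2 ✓ · (0,4)% 3/3 ✓ · (0,5)% 1/1 ✓
Row 1: (1,0)@ 3/3 ✓ · (1,1)@ 3/3 ✓ · (1,2)@ 2/3 ✓ · (1,4)% 2/2 ✓
Row 2: (2,0)@ 3/3 ✓ · (2,1)@ 4/4 ✓ · (2,2)@ 3/4 ✓ · (2,3)% 1/2 ✓ · (2,4)% 2/3 ✓
Row 3: (3,0)@ 2/2 ✓ · (3,1)@ 3/3 ✓ · (3,2)@ 3/3 ✓ · (3,4)@ 2/3 ✓ · (3,5)@ 2/2 ✓
Row 4: (4,2)@ 2/2 ✓ · (4,3)@ 2/2 ✓ · (4,4)@ 4/4 ✓ · (4,5)@ 3/3 ✓
Row 5: (5,0)@ 1/1 ✓ · (5,1)@ 2/2 ✓ · (5,4)@ 3/3 ✓ · (5,5)@ 3/3 ✓
Row 6: (6,1)@ 2/2 ✓ · (6,2)@ 2/2 ✓ · (6,3)@ 2/2 ✓ · (6,4)@ 3/3 ✓ · (6,5)@ 2/2 ✓
All meet the threshold, so the configuration is stable.

Yes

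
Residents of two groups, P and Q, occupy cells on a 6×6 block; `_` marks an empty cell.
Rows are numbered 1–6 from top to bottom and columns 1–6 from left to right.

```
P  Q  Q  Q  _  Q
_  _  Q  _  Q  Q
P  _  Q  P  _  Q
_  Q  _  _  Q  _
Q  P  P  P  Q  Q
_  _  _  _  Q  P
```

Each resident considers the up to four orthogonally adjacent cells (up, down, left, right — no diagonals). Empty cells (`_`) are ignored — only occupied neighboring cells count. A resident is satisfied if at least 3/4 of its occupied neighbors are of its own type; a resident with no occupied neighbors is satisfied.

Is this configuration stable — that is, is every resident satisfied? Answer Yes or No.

Row 1: (1,1)P 0/1 unhappy · (1,2)Q 1/2 unhappy · (1,3)Q 3/3 ok · (1,4)Q 1/1 ok · (1,6)Q 1/1 ok
Row 2: (2,3)Q 2/2 ok · (2,5)Q 1/1 ok · (2,6)Q 3/3 ok
Row 3: (3,1)P 0/0 ok · (3,3)Q 1/2 unhappy · (3,4)P 0/1 unhappy · (3,6)Q 1/1 ok
Row 4: (4,2)Q 0/1 unhappy · (4,5)Q 1/1 ok
Row 5: (5,1)Q 0/1 unhappy · (5,2)P 1/3 unhappy · (5,3)P 2/2 ok · (5,4)P 1/2 unhappy · (5,5)Q 3/4 ok · (5,6)Q 1/2 unhappy
Row 6: (6,5)Q 1/2 unhappy · (6,6)P 0/2 unhappy
For instance (1,1) has only 0/1 same-type neighbors, below 3/4.

No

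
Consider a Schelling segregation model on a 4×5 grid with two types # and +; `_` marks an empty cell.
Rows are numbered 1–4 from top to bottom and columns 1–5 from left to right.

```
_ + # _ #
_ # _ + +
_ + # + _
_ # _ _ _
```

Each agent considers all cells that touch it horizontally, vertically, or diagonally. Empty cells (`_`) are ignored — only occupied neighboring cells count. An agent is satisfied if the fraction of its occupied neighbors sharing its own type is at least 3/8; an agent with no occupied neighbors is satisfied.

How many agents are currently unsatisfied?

(1,2)+ 0/2 ✗
(1,3)# 1/3 ✗
(1,5)# 0/2 ✗
(2,2)# 2/4 ✓
(2,4)+ 2/5 ✓
(2,5)+ 2/3 ✓
(3,2)+ 0/3 ✗
(3,3)# 2/5 ✓
(3,4)+ 2/3 ✓
(4,2)# 1/2 ✓
Unsatisfied: (1,2), (1,3), (1,5), (3,2) — 4 in total.

4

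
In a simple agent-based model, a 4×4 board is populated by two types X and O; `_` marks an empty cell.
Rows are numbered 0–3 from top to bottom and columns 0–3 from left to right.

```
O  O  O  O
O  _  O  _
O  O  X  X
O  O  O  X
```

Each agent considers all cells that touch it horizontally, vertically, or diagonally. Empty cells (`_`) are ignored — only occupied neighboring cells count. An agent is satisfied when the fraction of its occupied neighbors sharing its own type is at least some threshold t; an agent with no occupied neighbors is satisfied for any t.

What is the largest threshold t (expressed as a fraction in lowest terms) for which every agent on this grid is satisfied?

1/3

(0,0)O 2/2
(0,1)O 4/4
(0,2)O 3/3
(0,3)O 2/2
(1,0)O 4/4
(1,2)O 4/6
(2,0)O 4/4
(2,1)O 6/7
(2,2)X 2/6
(2,3)X 2/4
(3,0)O 3/3
(3,1)O 4/5
(3,2)O 2/5
(3,3)X 2/3
The smallest same-type fraction is 2/6 at (2,2), which reduces to 1/3. Any threshold above that leaves this agent unsatisfied.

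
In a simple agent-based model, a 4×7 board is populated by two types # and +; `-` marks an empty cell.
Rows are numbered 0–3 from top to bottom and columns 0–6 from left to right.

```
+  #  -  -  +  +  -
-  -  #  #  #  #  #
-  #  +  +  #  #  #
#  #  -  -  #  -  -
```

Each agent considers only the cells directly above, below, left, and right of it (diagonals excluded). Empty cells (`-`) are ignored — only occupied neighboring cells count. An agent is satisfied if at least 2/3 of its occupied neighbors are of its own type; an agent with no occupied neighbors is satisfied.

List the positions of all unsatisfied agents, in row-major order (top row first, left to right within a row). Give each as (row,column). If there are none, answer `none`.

(0,0)+ 0/1 not
(0,1)# 0/1 not
(0,4)+ 1/2 not
(0,5)+ 1/2 not
(1,2)# 1/2 not
(1,3)# 2/3 satisfied
(1,4)# 3/4 satisfied
(1,5)# 3/4 satisfied
(1,6)# 2/2 satisfied
(2,1)# 1/2 not
(2,2)+ 1/3 not
(2,3)+ 1/3 not
(2,4)# 3/4 satisfied
(2,5)# 3/3 satisfied
(2,6)# 2/2 satisfied
(3,0)# 1/1 satisfied
(3,1)# 2/2 satisfied
(3,4)# 1/1 satisfied

(0,0), (0,1), (0,4), (0,5), (1,2), (2,1), (2,2), (2,3)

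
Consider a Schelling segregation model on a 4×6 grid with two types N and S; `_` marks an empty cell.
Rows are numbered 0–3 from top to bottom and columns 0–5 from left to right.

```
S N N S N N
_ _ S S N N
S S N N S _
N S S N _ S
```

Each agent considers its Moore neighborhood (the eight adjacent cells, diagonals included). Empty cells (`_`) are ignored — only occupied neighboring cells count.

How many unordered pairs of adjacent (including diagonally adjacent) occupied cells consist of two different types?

Scan each occupied cell's neighbors to the right and below (and the two forward diagonals) so each pair is counted once.
Row 0: S(0,0)–N(0,1)≠ N(0,1)–N(0,2)= N(0,1)–S(1,2)≠ N(0,2)–S(0,3)≠ N(0,2)–S(1,2)≠ N(0,2)–S(1,3)≠ S(0,3)–N(0,4)≠ S(0,3)–S(1,3)= S(0,3)–N(1,4)≠ S(0,3)–S(1,2)= N(0,4)–N(0,5)= N(0,4)–N(1,4)= N(0,4)–N(1,5)= N(0,4)–S(1,3)≠ N(0,5)–N(1,5)= N(0,5)–N(1,4)=  → 8/16 unlike.
Row 1: S(1,2)–S(1,3)= S(1,2)–N(2,2)≠ S(1,2)–N(2,3)≠ S(1,2)–S(2,1)= S(1,3)–N(1,4)≠ S(1,3)–N(2,3)≠ S(1,3)–S(2,4)= S(1,3)–N(2,2)≠ N(1,4)–N(1,5)= N(1,4)–S(2,4)≠ N(1,4)–N(2,3)= N(1,5)–S(2,4)≠  → 7/12 unlike.
Row 2: S(2,0)–S(2,1)= S(2,0)–N(3,0)≠ S(2,0)–S(3,1)= S(2,1)–N(2,2)≠ S(2,1)–S(3,1)= S(2,1)–S(3,2)= S(2,1)–N(3,0)≠ N(2,2)–N(2,3)= N(2,2)–S(3,2)≠ N(2,2)–N(3,3)= N(2,2)–S(3,1)≠ N(2,3)–S(2,4)≠ N(2,3)–N(3,3)= N(2,3)–S(3,2)≠ S(2,4)–S(3,5)= S(2,4)–N(3,3)≠  → 8/16 unlike.
Row 3: N(3,0)–S(3,1)≠ S(3,1)–S(3,2)= S(3,2)–N(3,3)≠  → 2/3 unlike.
Total adjacent occupied pairs: 47; unlike-type pairs: 25.

25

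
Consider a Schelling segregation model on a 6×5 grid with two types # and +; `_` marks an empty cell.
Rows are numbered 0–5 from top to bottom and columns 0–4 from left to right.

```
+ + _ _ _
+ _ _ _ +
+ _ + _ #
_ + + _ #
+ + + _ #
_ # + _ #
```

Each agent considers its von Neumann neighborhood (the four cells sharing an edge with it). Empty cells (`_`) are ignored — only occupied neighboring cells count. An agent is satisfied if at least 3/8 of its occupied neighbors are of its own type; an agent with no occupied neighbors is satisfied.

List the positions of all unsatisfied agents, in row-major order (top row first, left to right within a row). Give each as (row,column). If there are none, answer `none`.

Row 0: (0,0)+ 2/2 ✓ · (0,1)+ 1/1 ✓
Row 1: (1,0)+ 2/2 ✓ · (1,4)+ 0/1 ✗
Row 2: (2,0)+ 1/1 ✓ · (2,2)+ 1/1 ✓ · (2,4)# 1/2 ✓
Row 3: (3,1)+ 2/2 ✓ · (3,2)+ 3/3 ✓ · (3,4)# 2/2 ✓
Row 4: (4,0)+ 1/1 ✓ · (4,1)+ 3/4 ✓ · (4,2)+ 3/3 ✓ · (4,4)# 2/2 ✓
Row 5: (5,1)# 0/2 ✗ · (5,2)+ 1/2 ✓ · (5,4)# 1/1 ✓

(1,4), (5,1)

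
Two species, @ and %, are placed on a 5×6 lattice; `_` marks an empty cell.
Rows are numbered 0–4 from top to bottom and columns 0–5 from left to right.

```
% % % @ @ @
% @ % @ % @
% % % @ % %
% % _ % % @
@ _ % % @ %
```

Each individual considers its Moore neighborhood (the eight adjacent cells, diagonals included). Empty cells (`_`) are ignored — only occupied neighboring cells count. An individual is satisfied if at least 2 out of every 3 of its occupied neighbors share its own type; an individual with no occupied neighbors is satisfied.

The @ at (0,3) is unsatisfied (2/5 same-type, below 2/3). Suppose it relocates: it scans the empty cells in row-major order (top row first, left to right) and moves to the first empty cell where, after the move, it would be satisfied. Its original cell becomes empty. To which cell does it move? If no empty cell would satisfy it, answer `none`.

Vacating (0,3). Empty cells in order:
  (3,2): 1/7 same-type → still unsatisfied.
  (4,1): 1/4 same-type → still unsatisfied.

none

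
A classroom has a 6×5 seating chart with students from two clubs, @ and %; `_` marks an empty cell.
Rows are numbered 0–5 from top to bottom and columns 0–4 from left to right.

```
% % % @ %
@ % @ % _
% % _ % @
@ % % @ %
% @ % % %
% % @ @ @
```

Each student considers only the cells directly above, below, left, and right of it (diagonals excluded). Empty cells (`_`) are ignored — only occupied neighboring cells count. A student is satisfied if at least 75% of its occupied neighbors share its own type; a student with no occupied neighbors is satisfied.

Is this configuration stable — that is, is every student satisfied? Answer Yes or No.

(0,0)% 1/2 ✗
(0,1)% 3/3 ✓
(0,2)% 1/3 ✗
(0,3)@ 0/3 ✗
(0,4)% 0/1 ✗
(1,0)@ 0/3 ✗
(1,1)% 2/4 ✗
(1,2)@ 0/3 ✗
(1,3)% 1/3 ✗
(2,0)% 1/3 ✗
(2,1)% 3/3 ✓
(2,3)% 1/3 ✗
(2,4)@ 0/2 ✗
(3,0)@ 0/3 ✗
(3,1)% 2/4 ✗
(3,2)% 2/3 ✗
(3,3)@ 0/4 ✗
(3,4)% 1/3 ✗
(4,0)% 1/3 ✗
(4,1)@ 0/4 ✗
(4,2)% 2/4 ✗
(4,3)% 2/4 ✗
(4,4)% 2/3 ✗
(5,0)% 2/2 ✓
(5,1)% 1/3 ✗
(5,2)@ 1/3 ✗
(5,3)@ 2/3 ✗
(5,4)@ 1/2 ✗
For instance (0,0) has only 1/2 same-type neighbors, below 3/4.

No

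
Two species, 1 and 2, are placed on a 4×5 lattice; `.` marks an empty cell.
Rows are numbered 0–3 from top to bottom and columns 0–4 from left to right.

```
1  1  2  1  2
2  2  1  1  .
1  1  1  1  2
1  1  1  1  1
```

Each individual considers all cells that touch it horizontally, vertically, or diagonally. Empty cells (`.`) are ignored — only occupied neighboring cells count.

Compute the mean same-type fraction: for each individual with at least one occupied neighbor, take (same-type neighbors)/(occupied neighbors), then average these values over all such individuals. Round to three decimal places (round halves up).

(0,0)1 1/3
(0,1)1 2/5
(0,2)2 1/5
(0,3)1 2/4
(0,4)2 0/2
(1,0)2 1/5
(1,1)2 2/8
(1,2)1 6/8
(1,3)1 4/7
(2,0)1 3/5
(2,1)1 6/8
(2,2)1 7/8
(2,3)1 6/7
(2,4)2 0/4
(3,0)1 3/3
(3,1)1 5/5
(3,2)1 5/5
(3,3)1 4/5
(3,4)1 2/3
Sum over 19 individuals: 1/3 + 2/5 + 1/5 + 2/4 + 0/2 + 1/5 + 2/8 + 6/8 + 4/7 + 3/5 + 6/8 + 7/8 + 6/7 + 0/4 + 3/3 + 5/5 + 5/5 + 4/5 + 2/3 = 3011/280; mean = 3011/280 ÷ 19 = 3011/5320 = 0.565977… → 0.566.

0.566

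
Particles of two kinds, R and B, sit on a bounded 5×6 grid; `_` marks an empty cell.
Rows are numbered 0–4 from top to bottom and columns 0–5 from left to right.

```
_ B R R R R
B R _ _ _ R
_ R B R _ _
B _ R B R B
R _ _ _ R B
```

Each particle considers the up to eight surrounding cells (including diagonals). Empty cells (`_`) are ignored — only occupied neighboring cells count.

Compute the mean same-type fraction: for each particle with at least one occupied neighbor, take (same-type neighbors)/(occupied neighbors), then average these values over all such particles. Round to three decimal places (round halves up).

0.466

(0,1)B 1/3
(0,2)R 2/3
(0,3)R 2/2
(0,4)R 3/3
(0,5)R 2/2
(1,0)B 1/3
(1,1)R 2/5
(1,5)R 2/2
(2,1)R 2/5
(2,2)B 1/5
(2,3)R 2/4
(3,0)B 0/2
(3,2)R 2/4
(3,3)B 1/5
(3,4)R 2/5
(3,5)B 1/3
(4,0)R 0/1
(4,4)R 1/4
(4,5)B 1/3
Sum over 19 particles: 1/3 + 2/3 + 2/2 + 3/3 + 2/2 + 1/3 + 2/5 + 2/2 + 2/5 + 1/5 + 2/4 + 0/2 + 2/4 + 1/5 + 2/5 + 1/3 + 0/1 + 1/4 + 1/3 = 177/20; mean = 177/20 ÷ 19 = 177/380 = 0.465789… → 0.466.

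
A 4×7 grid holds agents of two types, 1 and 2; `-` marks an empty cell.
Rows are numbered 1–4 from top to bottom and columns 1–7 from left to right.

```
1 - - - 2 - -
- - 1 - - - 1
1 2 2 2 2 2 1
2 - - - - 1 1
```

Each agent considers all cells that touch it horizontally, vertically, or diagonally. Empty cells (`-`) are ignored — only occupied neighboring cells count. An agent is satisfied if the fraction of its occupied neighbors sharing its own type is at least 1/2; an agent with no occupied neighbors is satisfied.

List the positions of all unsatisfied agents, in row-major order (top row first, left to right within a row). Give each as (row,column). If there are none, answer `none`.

(2,3), (3,1), (3,6)

(1,1)1 0/0 ok
(1,5)2 0/0 ok
(2,3)1 0/3 unhappy
(2,7)1 1/2 ok
(3,1)1 0/2 unhappy
(3,2)2 2/4 ok
(3,3)2 2/3 ok
(3,4)2 2/3 ok
(3,5)2 2/3 ok
(3,6)2 1/5 unhappy
(3,7)1 3/4 ok
(4,1)2 1/2 ok
(4,6)1 2/4 ok
(4,7)1 2/3 ok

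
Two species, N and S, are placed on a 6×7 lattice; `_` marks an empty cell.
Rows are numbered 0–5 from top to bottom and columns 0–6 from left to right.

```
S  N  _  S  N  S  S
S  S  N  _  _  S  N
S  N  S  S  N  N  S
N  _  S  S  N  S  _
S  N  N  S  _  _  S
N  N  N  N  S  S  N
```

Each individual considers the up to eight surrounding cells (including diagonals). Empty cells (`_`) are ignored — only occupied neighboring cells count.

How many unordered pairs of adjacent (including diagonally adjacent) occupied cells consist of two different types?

Scan each occupied cell's neighbors to the right and below (and the two forward diagonals) so each pair is counted once.
From row 0: 9 unlike of 15 pairs (running 9/15).
From row 1: 9 unlike of 16 pairs (running 18/31).
From row 2: 10 unlike of 20 pairs (running 28/51).
From row 3: 7 unlike of 12 pairs (running 35/63).
From row 4: 7 unlike of 16 pairs (running 42/79).
From row 5: 2 unlike of 6 pairs (running 44/85).
Total adjacent occupied pairs: 85; unlike-type pairs: 44.

44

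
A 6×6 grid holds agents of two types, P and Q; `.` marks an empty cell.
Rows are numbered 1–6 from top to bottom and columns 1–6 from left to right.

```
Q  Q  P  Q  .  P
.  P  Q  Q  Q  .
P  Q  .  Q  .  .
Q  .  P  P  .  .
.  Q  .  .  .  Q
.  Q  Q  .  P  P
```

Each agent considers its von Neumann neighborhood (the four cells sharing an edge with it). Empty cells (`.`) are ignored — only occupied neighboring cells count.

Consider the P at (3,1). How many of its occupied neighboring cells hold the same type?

0

Occupied neighbors of (3,1): (4,1)=Q, (3,2)=Q.
Same type (P): 0 of 2.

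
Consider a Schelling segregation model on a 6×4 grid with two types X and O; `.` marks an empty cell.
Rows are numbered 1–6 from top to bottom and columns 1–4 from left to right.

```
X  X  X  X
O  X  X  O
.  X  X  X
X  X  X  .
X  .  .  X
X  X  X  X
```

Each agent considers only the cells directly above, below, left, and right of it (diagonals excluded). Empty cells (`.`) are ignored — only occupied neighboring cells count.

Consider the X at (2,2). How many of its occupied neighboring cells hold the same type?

3

Occupied neighbors of (2,2): (1,2)=X, (3,2)=X, (2,1)=O, (2,3)=X.
Same type (X): 3 of 4.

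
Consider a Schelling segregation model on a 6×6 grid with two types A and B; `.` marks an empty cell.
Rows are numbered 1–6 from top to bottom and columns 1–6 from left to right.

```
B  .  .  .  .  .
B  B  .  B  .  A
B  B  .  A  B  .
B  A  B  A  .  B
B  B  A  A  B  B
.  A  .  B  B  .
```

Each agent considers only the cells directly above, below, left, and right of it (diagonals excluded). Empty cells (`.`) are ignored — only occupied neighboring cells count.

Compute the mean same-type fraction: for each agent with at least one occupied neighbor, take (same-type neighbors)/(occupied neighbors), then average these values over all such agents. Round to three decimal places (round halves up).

0.572

(1,1)B 1/1
(2,1)B 3/3
(2,2)B 2/2
(2,4)B 0/1
(2,6)A — no occupied neighbors
(3,1)B 3/3
(3,2)B 2/3
(3,4)A 1/3
(3,5)B 0/1
(4,1)B 2/3
(4,2)A 0/4
(4,3)B 0/3
(4,4)A 2/3
(4,6)B 1/1
(5,1)B 2/2
(5,2)B 1/4
(5,3)A 1/3
(5,4)A 2/4
(5,5)B 2/3
(5,6)B 2/2
(6,2)A 0/1
(6,4)B 1/2
(6,5)B 2/2
Sum over 22 agents: 1/1 + 3/3 + 2/2 + 0/1 + 3/3 + 2/3 + 1/3 + 0/1 + 2/3 + 0/4 + 0/3 + 2/3 + 1/1 + 2/2 + 1/4 + 1/3 + 2/4 + 2/3 + 2/2 + 0/1 + 1/2 + 2/2 = 151/12; mean = 151/12 ÷ 22 = 151/264 = 0.571969… → 0.572.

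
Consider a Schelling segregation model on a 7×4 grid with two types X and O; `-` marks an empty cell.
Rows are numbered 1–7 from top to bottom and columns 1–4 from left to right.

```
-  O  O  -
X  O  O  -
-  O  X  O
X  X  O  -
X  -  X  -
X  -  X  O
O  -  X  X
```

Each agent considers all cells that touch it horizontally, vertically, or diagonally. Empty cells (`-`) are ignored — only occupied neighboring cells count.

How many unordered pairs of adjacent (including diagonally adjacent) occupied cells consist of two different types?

17

Scan each occupied cell's neighbors to the right and below (and the two forward diagonals) so each pair is counted once.
Row 1: O(1,2)–O(1,3)= O(1,2)–O(2,2)= O(1,2)–O(2,3)= O(1,2)–X(2,1)≠ O(1,3)–O(2,3)= O(1,3)–O(2,2)=  → 1/6 unlike.
Row 2: X(2,1)–O(2,2)≠ X(2,1)–O(3,2)≠ O(2,2)–O(2,3)= O(2,2)–O(3,2)= O(2,2)–X(3,3)≠ O(2,3)–X(3,3)≠ O(2,3)–O(3,4)= O(2,3)–O(3,2)=  → 4/8 unlike.
Row 3: O(3,2)–X(3,3)≠ O(3,2)–X(4,2)≠ O(3,2)–O(4,3)= O(3,2)–X(4,1)≠ X(3,3)–O(3,4)≠ X(3,3)–O(4,3)≠ X(3,3)–X(4,2)= O(3,4)–O(4,3)=  → 5/8 unlike.
Row 4: X(4,1)–X(4,2)= X(4,1)–X(5,1)= X(4,2)–O(4,3)≠ X(4,2)–X(5,3)= X(4,2)–X(5,1)= O(4,3)–X(5,3)≠  → 2/6 unlike.
Row 5: X(5,1)–X(6,1)= X(5,3)–X(6,3)= X(5,3)–O(6,4)≠  → 1/3 unlike.
Row 6: X(6,1)–O(7,1)≠ X(6,3)–O(6,4)≠ X(6,3)–X(7,3)= X(6,3)–X(7,4)= O(6,4)–X(7,4)≠ O(6,4)–X(7,3)≠  → 4/6 unlike.
Row 7: X(7,3)–X(7,4)=  → 0/1 unlike.
Total adjacent occupied pairs: 38; unlike-type pairs: 17.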